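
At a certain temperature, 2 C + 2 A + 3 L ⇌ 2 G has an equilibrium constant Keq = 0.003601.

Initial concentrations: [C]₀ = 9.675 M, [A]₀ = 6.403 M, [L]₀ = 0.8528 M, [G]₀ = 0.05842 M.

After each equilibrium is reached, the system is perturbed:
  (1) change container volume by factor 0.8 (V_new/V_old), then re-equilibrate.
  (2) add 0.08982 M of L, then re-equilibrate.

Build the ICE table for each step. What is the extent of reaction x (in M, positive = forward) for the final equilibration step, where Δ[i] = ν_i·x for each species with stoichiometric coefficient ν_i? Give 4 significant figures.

x = 0.025 M

Q₀ = 1.4339e-06 vs Keq = 0.003601 ⇒ Q<K, forward
Step 1:
                    C           A           L           G
  Initial       9.675       6.403      0.8528     0.05842
  Change      -0.3932     -0.3932     -0.5898      0.3932
  Equil         9.282        6.01       0.263      0.4516
  solve Keq expr → x = 0.1966; check Q = 0.003601
Then change container volume by factor 0.8 (V_new/V_old).
Step 2:
                    C           A           L           G
  Initial        11.6       7.512      0.3288      0.5645
  Change     -0.05676    -0.05676    -0.08515     0.05676
  Equil         11.55       7.456      0.2437      0.6213
  solve Keq expr → x = 0.02838; check Q = 0.003601
Then add 0.08982 M of L.
Step 3:
                    C           A           L           G
  Initial       11.55       7.456      0.3335      0.6213
  Change     -0.05001    -0.05001    -0.07501     0.05001
  Equil          11.5       7.406      0.2585      0.6713
  solve Keq expr → x = 0.025; check Q = 0.003601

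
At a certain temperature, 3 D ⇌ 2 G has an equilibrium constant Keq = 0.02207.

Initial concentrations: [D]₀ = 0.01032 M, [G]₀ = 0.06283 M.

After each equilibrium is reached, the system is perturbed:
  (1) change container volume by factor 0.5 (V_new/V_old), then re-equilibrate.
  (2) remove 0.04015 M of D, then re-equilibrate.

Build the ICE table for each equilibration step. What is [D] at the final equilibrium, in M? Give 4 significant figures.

Q₀ = 3592 vs Keq = 0.02207 ⇒ Q>K, reverse
Step 1:
                   D          G
  Initial    0.01032    0.06283
  Change     0.08743   -0.05829
  Equil      0.09775   0.004541
  solve Keq expr → x = -0.02914; check Q = 0.02207
Then change container volume by factor 0.5 (V_new/V_old).
Step 2:
                   D          G
  Initial     0.1955   0.009081
  Change    -0.00492    0.00328
  Equil       0.1906    0.01236
  solve Keq expr → x = 0.00164; check Q = 0.02207
Then remove 0.04015 M of D.
Step 3:
                   D          G
  Initial     0.1504    0.01236
  Change    0.004898  -0.003266
  Equil       0.1553   0.009095
  solve Keq expr → x = -0.001633; check Q = 0.02207

[D]_eq = 0.1553 M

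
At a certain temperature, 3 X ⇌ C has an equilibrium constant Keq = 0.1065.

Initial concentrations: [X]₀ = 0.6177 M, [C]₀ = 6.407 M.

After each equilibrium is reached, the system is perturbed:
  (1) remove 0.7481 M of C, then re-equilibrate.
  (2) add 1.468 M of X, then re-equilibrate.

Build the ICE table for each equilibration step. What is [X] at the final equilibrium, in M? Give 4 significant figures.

Q₀ = 27.18 vs Keq = 0.1065 ⇒ Q>K, reverse
Step 1:
                  X         C
  I          0.6177     6.407
  C           3.079    -1.026
  E           3.697     5.381
  solve Keq expr → x = -1.026; check Q = 0.1065
Then remove 0.7481 M of C.
Step 2:
                  X         C
  I           3.697     4.633
  C          -0.166   0.05533
  E           3.531     4.688
  solve Keq expr → x = 0.05533; check Q = 0.1065
Then add 1.468 M of X.
Step 3:
                  X         C
  I           4.999     4.688
  C          -1.358    0.4526
  E           3.641      5.14
  solve Keq expr → x = 0.4526; check Q = 0.1065

[X]_eq = 3.641 M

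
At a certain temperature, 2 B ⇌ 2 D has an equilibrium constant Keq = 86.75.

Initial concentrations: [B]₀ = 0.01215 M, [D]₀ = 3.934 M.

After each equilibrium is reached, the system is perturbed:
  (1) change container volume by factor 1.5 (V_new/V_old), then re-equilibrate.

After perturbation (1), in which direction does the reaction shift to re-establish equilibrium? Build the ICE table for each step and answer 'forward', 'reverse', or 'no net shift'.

Direction: no net shift

Q₀ = 1.0484e+05 vs Keq = 86.75 ⇒ Q>K, reverse
Step 1:
                  B         D
  I         0.01215     3.934
  C          0.3705   -0.3705
  E          0.3826     3.564
  solve Keq expr → x = -0.1852; check Q = 86.75
Then change container volume by factor 1.5 (V_new/V_old).
Step 2:
                  B         D
  I          0.2551     2.376
  C               0         0
  E          0.2551     2.376
  solve Keq expr → x = 0; check Q = 86.75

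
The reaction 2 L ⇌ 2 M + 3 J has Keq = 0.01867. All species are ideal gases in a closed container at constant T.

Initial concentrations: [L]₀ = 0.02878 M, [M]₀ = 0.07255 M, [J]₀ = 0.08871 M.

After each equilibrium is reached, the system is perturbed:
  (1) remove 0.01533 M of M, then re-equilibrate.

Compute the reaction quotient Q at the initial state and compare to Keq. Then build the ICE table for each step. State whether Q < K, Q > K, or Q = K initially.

Q₀ = 0.004436 vs Keq = 0.01867 ⇒ Q<K, forward
Step 1:
                   L          M          J
  I          0.02878    0.07255    0.08871
  C        -0.009166   0.009166    0.01375
  E          0.01961    0.08172     0.1025
  solve Keq expr → x = 0.004583; check Q = 0.01867
Then remove 0.01533 M of M.
Step 2:
                   L          M          J
  I          0.01961    0.06639     0.1025
  C        -0.002293   0.002293   0.003439
  E          0.01732    0.06868     0.1059
  solve Keq expr → x = 0.001146; check Q = 0.01867

Q₀ = 0.004436; Q < K (proceeds forward)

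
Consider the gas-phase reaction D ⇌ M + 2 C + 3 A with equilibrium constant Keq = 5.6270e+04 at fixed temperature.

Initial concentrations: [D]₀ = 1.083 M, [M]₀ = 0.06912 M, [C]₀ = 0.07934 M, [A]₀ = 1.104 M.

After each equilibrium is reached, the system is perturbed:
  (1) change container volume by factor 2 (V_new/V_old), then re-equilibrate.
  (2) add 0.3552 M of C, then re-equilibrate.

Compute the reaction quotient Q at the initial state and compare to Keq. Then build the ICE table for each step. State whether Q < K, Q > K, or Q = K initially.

Q₀ = 5.4059e-04 vs Keq = 5.6270e+04 ⇒ Q<K, forward
Step 1:
                    D           M           C           A
  I             1.083     0.06912     0.07934       1.104
  C            -1.075       1.075        2.15       3.224
  E          0.008191       1.144       2.229       4.328
  solve Keq expr → x = 1.075; check Q = 5.6270e+04
Then change container volume by factor 2 (V_new/V_old).
Step 2:
                    D           M           C           A
  I          0.004095       0.572       1.114       2.164
  C         -0.003962    0.003962    0.007925     0.01189
  E        1.3287e-04      0.5759       1.122       2.176
  solve Keq expr → x = 0.003962; check Q = 5.6270e+04
Then add 0.3552 M of C.
Step 3:
                    D           M           C           A
  I        1.3287e-04      0.5759       1.478       2.176
  C        9.7212e-05 -9.7212e-05 -1.9442e-04 -2.9164e-04
  E        2.3008e-04      0.5758       1.477       2.176
  solve Keq expr → x = -9.7212e-05; check Q = 5.6270e+04

Q₀ = 5.4059e-04; Q < K (proceeds forward)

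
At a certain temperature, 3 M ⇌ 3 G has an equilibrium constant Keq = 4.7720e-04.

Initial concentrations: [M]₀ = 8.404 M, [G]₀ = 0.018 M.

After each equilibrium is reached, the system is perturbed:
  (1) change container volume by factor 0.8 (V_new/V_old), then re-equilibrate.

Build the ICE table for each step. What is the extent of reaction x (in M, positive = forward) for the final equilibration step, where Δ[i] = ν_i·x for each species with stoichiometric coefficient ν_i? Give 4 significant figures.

x = 0 M

Q₀ = 9.8256e-09 vs Keq = 4.7720e-04 ⇒ Q<K, forward
Step 1:
                  M         G
  Initial     8.404     0.018
  Change    -0.5924    0.5924
  Equil       7.812    0.6104
  solve Keq expr → x = 0.1975; check Q = 4.7720e-04
Then change container volume by factor 0.8 (V_new/V_old).
Step 2:
                  M         G
  Initial     9.764     0.763
  Change          0         0
  Equil       9.764     0.763
  solve Keq expr → x = 0; check Q = 4.7720e-04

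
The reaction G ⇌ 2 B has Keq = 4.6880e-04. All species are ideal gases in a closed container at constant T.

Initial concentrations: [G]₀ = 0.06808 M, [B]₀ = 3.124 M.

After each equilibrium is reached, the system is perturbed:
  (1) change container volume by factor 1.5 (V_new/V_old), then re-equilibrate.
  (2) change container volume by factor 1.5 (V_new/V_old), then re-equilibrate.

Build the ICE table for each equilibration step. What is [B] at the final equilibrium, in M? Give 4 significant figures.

[B]_eq = 0.01831 M

Q₀ = 143.4 vs Keq = 4.6880e-04 ⇒ Q>K, reverse
Step 1:
                    G           B
  I           0.06808       3.124
  C             1.548      -3.096
  E             1.616     0.02753
  solve Keq expr → x = -1.548; check Q = 4.6880e-04
Then change container volume by factor 1.5 (V_new/V_old).
Step 2:
                    G           B
  I             1.078     0.01835
  C         -0.002051    0.004103
  E             1.075     0.02245
  solve Keq expr → x = 0.002051; check Q = 4.6880e-04
Then change container volume by factor 1.5 (V_new/V_old).
Step 3:
                    G           B
  I             0.717     0.01497
  C         -0.001671    0.003343
  E            0.7153     0.01831
  solve Keq expr → x = 0.001671; check Q = 4.6880e-04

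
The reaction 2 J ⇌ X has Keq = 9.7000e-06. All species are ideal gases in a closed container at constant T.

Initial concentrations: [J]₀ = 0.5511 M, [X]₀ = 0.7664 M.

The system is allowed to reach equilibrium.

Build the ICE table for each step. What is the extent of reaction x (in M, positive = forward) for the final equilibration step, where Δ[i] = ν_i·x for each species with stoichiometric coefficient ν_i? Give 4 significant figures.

x = -0.7664 M

Q₀ = 2.523 vs Keq = 9.7000e-06 ⇒ Q>K, reverse
Step 1:
                   J          X
  I           0.5511     0.7664
  C            1.533    -0.7664
  E            2.084 4.2120e-05
  solve Keq expr → x = -0.7664; check Q = 9.7000e-06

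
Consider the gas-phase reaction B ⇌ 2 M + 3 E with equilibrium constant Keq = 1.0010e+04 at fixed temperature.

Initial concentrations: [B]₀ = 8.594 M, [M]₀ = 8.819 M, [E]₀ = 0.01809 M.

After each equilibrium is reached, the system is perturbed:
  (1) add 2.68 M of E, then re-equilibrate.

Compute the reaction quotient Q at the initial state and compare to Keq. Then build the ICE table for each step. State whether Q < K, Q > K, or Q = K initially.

Q₀ = 5.3575e-05 vs Keq = 1.0010e+04 ⇒ Q<K, forward
Step 1:
                  B         M         E
  Initial     8.594     8.819   0.01809
  Change     -2.332     4.663     6.995
  Equil       6.262     13.48     7.013
  solve Keq expr → x = 2.332; check Q = 1.0010e+04
Then add 2.68 M of E.
Step 2:
                  B         M         E
  Initial     6.262     13.48     9.693
  Change     0.6473    -1.295    -1.942
  Equil        6.91     12.19     7.751
  solve Keq expr → x = -0.6473; check Q = 1.0010e+04

Q₀ = 5.3575e-05; Q < K (proceeds forward)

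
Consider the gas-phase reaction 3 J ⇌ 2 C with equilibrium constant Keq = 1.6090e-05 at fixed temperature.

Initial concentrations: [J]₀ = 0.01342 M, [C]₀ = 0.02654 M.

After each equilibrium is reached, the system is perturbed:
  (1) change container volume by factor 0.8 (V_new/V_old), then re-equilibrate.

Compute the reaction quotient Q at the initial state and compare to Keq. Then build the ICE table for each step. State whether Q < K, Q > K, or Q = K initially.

Q₀ = 291.4 vs Keq = 1.6090e-05 ⇒ Q>K, reverse
Step 1:
                    J           C
  Initial     0.01342     0.02654
  Change      0.03974    -0.02649
  Equil       0.05316  4.9160e-05
  solve Keq expr → x = -0.01325; check Q = 1.6090e-05
Then change container volume by factor 0.8 (V_new/V_old).
Step 2:
                    J           C
  Initial     0.06645  6.1450e-05
  Change  -1.0854e-05  7.2363e-06
  Equil       0.06643  6.8686e-05
  solve Keq expr → x = 3.6182e-06; check Q = 1.6090e-05

Q₀ = 291.4; Q > K (proceeds reverse)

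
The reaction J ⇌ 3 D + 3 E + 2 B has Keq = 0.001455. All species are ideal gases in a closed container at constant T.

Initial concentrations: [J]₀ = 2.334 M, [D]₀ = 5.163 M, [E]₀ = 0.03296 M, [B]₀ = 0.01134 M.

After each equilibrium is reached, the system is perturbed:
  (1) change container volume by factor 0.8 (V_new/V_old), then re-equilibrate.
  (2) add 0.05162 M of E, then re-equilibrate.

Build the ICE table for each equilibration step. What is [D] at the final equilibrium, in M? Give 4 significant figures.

Q₀ = 2.7151e-07 vs Keq = 0.001455 ⇒ Q<K, forward
Step 1:
                  J         D         E         B
  Initial     2.334     5.163   0.03296   0.01134
  Change   -0.03743    0.1123    0.1123   0.07485
  Equil       2.297     5.275    0.1452   0.08619
  solve Keq expr → x = 0.03743; check Q = 0.001455
Then change container volume by factor 0.8 (V_new/V_old).
Step 2:
                  J         D         E         B
  Initial     2.871     6.594    0.1816    0.1077
  Change    0.01524  -0.04573  -0.04573  -0.03049
  Equil       2.886     6.548    0.1358   0.07726
  solve Keq expr → x = -0.01524; check Q = 0.001455
Then add 0.05162 M of E.
Step 3:
                  J         D         E         B
  Initial     2.886     6.548    0.1874   0.07726
  Change   0.008629  -0.02589  -0.02589  -0.01726
  Equil       2.895     6.522    0.1616      0.06
  solve Keq expr → x = -0.008629; check Q = 0.001455

[D]_eq = 6.522 M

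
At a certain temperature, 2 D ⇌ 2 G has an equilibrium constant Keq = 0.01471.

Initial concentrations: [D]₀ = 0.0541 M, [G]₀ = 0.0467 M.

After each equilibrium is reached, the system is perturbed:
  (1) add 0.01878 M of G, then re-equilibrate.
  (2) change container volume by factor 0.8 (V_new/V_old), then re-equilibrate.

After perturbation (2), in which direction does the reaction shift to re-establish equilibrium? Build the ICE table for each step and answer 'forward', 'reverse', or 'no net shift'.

Direction: no net shift

Q₀ = 0.7451 vs Keq = 0.01471 ⇒ Q>K, reverse
Step 1:
                    D           G
  I            0.0541      0.0467
  C            0.0358     -0.0358
  E            0.0899      0.0109
  solve Keq expr → x = -0.0179; check Q = 0.01471
Then add 0.01878 M of G.
Step 2:
                    D           G
  I            0.0899     0.02968
  C           0.01675    -0.01675
  E            0.1066     0.01293
  solve Keq expr → x = -0.008374; check Q = 0.01471
Then change container volume by factor 0.8 (V_new/V_old).
Step 3:
                    D           G
  I            0.1333     0.01617
  C                 0           0
  E            0.1333     0.01617
  solve Keq expr → x = 0; check Q = 0.01471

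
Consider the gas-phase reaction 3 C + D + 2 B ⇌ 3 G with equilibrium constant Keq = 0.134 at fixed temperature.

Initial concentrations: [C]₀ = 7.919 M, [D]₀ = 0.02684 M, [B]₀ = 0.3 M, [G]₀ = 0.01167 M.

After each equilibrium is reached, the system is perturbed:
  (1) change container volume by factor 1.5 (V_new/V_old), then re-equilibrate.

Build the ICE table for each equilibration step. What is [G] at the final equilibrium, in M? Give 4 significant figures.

Q₀ = 1.3249e-06 vs Keq = 0.134 ⇒ Q<K, forward
Step 1:
                    C           D           B           G
  I             7.919     0.02684         0.3     0.01167
  C          -0.07993    -0.02664    -0.05329     0.07993
  E             7.839  1.9564e-04      0.2467      0.0916
  solve Keq expr → x = 0.02664; check Q = 0.134
Then change container volume by factor 1.5 (V_new/V_old).
Step 2:
                    C           D           B           G
  I             5.226  1.3043e-04      0.1645     0.06107
  C        8.6454e-04  2.8818e-04  5.7636e-04 -8.6454e-04
  E             5.227  4.1861e-04      0.1651      0.0602
  solve Keq expr → x = -2.8818e-04; check Q = 0.134

[G]_eq = 0.0602 M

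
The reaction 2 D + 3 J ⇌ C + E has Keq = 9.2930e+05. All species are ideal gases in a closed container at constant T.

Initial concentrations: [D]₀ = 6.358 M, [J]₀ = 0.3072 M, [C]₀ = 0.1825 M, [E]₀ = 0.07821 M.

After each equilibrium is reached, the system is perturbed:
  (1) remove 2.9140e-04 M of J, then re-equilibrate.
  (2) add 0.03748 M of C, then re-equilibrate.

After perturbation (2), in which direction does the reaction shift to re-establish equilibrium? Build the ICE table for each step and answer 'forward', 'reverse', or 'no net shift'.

Q₀ = 0.01218 vs Keq = 9.2930e+05 ⇒ Q<K, forward
Step 1:
                    D           J           C           E
  I             6.358      0.3072      0.1825     0.07821
  C            -0.204     -0.3061       0.102       0.102
  E             6.154    0.001134      0.2845      0.1802
  solve Keq expr → x = 0.102; check Q = 9.2930e+05
Then remove 2.9140e-04 M of J.
Step 2:
                    D           J           C           E
  I             6.154  8.4229e-04      0.2845      0.1802
  C        1.9403e-04  2.9104e-04 -9.7015e-05 -9.7015e-05
  E             6.154    0.001133      0.2844      0.1801
  solve Keq expr → x = -9.7015e-05; check Q = 9.2930e+05
Then add 0.03748 M of C.
Step 3:
                    D           J           C           E
  I             6.154    0.001133      0.3219      0.1801
  C        3.1789e-05  4.7684e-05 -1.5895e-05 -1.5895e-05
  E             6.154    0.001181      0.3219      0.1801
  solve Keq expr → x = -1.5895e-05; check Q = 9.2930e+05

Direction: reverse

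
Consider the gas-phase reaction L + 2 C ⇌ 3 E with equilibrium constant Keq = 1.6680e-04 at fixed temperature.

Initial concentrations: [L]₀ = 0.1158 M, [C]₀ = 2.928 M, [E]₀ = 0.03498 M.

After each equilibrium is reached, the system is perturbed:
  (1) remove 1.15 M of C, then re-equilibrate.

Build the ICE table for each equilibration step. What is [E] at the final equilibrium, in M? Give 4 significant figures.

[E]_eq = 0.03918 M

Q₀ = 4.3113e-05 vs Keq = 1.6680e-04 ⇒ Q<K, forward
Step 1:
                    L           C           E
  init         0.1158       2.928     0.03498
  Δ         -0.006258    -0.01252     0.01877
  eq           0.1095       2.915     0.05375
  solve Keq expr → x = 0.006258; check Q = 1.6680e-04
Then remove 1.15 M of C.
Step 2:
                    L           C           E
  init         0.1095       1.765     0.05375
  Δ          0.004858    0.009717    -0.01457
  eq           0.1144       1.775     0.03918
  solve Keq expr → x = -0.004858; check Q = 1.6680e-04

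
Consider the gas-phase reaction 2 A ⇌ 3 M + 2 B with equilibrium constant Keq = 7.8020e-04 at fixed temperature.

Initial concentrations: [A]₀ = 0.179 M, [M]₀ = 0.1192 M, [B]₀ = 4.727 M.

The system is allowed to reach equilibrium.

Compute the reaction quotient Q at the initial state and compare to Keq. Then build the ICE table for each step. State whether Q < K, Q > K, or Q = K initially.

Q₀ = 1.181; Q > K (proceeds reverse)

Q₀ = 1.181 vs Keq = 7.8020e-04 ⇒ Q>K, reverse
Step 1:
                   A          M          B
  I            0.179     0.1192      4.727
  C          0.07074    -0.1061   -0.07074
  E           0.2497    0.01309      4.656
  solve Keq expr → x = -0.03537; check Q = 7.8020e-04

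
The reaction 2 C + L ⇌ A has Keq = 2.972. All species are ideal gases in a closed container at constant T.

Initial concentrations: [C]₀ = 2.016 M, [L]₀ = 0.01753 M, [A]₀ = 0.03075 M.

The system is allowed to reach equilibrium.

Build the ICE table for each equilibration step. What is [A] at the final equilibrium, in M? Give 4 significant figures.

[A]_eq = 0.04449 M

Q₀ = 0.4316 vs Keq = 2.972 ⇒ Q<K, forward
Step 1:
                   C          L          A
  init         2.016    0.01753    0.03075
  Δ         -0.02749   -0.01374    0.01374
  eq           1.989   0.003786    0.04449
  solve Keq expr → x = 0.01374; check Q = 2.972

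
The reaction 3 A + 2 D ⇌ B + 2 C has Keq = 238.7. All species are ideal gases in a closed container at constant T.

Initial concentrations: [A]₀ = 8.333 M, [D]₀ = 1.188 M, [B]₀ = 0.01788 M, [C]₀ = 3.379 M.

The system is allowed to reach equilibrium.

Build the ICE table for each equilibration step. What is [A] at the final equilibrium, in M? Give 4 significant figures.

[A]_eq = 6.571 M

Q₀ = 2.4998e-04 vs Keq = 238.7 ⇒ Q<K, forward
Step 1:
                   A          D          B          C
  Initial      8.333      1.188    0.01788      3.379
  Change      -1.762     -1.174     0.5872      1.174
  Equil        6.571    0.01361     0.6051      4.553
  solve Keq expr → x = 0.5872; check Q = 238.7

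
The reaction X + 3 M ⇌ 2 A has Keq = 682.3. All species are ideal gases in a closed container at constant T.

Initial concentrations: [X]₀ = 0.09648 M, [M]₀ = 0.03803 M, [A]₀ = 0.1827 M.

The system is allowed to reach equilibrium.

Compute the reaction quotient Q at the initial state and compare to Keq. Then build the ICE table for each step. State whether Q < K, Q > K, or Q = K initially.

Q₀ = 6290 vs Keq = 682.3 ⇒ Q>K, reverse
Step 1:
                   X          M          A
  init       0.09648    0.03803     0.1827
  Δ          0.01089    0.03267   -0.02178
  eq          0.1074     0.0707     0.1609
  solve Keq expr → x = -0.01089; check Q = 682.3

Q₀ = 6290; Q > K (proceeds reverse)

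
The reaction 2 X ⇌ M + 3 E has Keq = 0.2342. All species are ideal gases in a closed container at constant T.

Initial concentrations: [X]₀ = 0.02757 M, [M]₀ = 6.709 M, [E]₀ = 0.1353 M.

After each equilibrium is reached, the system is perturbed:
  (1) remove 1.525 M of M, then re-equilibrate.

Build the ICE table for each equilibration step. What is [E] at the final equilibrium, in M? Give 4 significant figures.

Q₀ = 21.86 vs Keq = 0.2342 ⇒ Q>K, reverse
Step 1:
                   X          M          E
  I          0.02757      6.709     0.1353
  C          0.05039   -0.02519   -0.07558
  E          0.07796      6.684    0.05972
  solve Keq expr → x = -0.02519; check Q = 0.2342
Then remove 1.525 M of M.
Step 2:
                   X          M          E
  I          0.07796      5.159    0.05972
  C        -0.002611   0.001306   0.003917
  E          0.07535       5.16    0.06363
  solve Keq expr → x = 0.001306; check Q = 0.2342

[E]_eq = 0.06363 M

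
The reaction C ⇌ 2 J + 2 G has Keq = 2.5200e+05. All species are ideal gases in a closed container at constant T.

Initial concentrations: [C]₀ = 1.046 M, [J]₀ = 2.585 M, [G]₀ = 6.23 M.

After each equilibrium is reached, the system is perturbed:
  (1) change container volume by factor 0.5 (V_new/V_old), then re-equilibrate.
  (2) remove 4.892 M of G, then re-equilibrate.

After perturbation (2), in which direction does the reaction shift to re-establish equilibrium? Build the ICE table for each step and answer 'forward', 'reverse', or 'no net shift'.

Q₀ = 248 vs Keq = 2.5200e+05 ⇒ Q<K, forward
Step 1:
                   C          J          G
  I            1.046      2.585       6.23
  C            -1.04       2.08       2.08
  E         0.005964      4.665       8.31
  solve Keq expr → x = 1.04; check Q = 2.5200e+05
Then change container volume by factor 0.5 (V_new/V_old).
Step 2:
                   C          J          G
  I          0.01193       9.33      16.62
  C          0.07857    -0.1571    -0.1571
  E           0.0905      9.173      16.46
  solve Keq expr → x = -0.07857; check Q = 2.5200e+05
Then remove 4.892 M of G.
Step 3:
                   C          J          G
  I           0.0905      9.173      11.57
  C         -0.04423    0.08845    0.08845
  E          0.04627      9.261      11.66
  solve Keq expr → x = 0.04423; check Q = 2.5200e+05

Direction: forward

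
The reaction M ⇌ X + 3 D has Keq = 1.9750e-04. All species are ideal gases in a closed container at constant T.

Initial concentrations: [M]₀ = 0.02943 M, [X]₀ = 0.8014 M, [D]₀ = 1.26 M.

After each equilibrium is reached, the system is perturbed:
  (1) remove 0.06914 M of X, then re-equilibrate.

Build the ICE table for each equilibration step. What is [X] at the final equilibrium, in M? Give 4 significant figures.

[X]_eq = 0.3334 M

Q₀ = 54.47 vs Keq = 1.9750e-04 ⇒ Q>K, reverse
Step 1:
                    M           X           D
  Initial     0.02943      0.8014        1.26
  Change       0.4001     -0.4001        -1.2
  Equil        0.4296      0.4013     0.05957
  solve Keq expr → x = -0.4001; check Q = 1.9750e-04
Then remove 0.06914 M of X.
Step 2:
                    M           X           D
  Initial      0.4296      0.3321     0.05957
  Change    -0.001245    0.001245    0.003736
  Equil        0.4283      0.3334     0.06331
  solve Keq expr → x = 0.001245; check Q = 1.9750e-04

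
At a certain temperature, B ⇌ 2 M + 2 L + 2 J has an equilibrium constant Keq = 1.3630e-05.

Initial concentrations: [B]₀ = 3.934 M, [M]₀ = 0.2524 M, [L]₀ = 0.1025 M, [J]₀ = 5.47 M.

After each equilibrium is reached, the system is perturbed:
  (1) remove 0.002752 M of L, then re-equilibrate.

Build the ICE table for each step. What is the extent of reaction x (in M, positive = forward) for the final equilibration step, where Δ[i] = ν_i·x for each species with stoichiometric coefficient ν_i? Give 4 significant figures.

x = 0.001303 M

Q₀ = 0.005091 vs Keq = 1.3630e-05 ⇒ Q>K, reverse
Step 1:
                  B         M         L         J
  Initial     3.934    0.2524    0.1025      5.47
  Change    0.04693  -0.09386  -0.09386  -0.09386
  Equil       3.981    0.1585  0.008642     5.376
  solve Keq expr → x = -0.04693; check Q = 1.3630e-05
Then remove 0.002752 M of L.
Step 2:
                  B         M         L         J
  Initial     3.981    0.1585   0.00589     5.376
  Change  -0.001303  0.002607  0.002607  0.002607
  Equil        3.98    0.1611  0.008497     5.379
  solve Keq expr → x = 0.001303; check Q = 1.3630e-05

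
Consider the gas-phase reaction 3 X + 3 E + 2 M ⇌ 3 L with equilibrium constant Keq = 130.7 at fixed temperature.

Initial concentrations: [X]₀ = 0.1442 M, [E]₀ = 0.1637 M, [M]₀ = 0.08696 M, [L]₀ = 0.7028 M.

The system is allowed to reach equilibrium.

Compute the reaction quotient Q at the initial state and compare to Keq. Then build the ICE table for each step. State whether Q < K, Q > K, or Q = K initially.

Q₀ = 3.4899e+06; Q > K (proceeds reverse)

Q₀ = 3.4899e+06 vs Keq = 130.7 ⇒ Q>K, reverse
Step 1:
                  X         E         M         L
  init       0.1442    0.1637   0.08696    0.7028
  Δ          0.2857    0.2857    0.1905   -0.2857
  eq         0.4299    0.4494    0.2774    0.4171
  solve Keq expr → x = -0.09524; check Q = 130.7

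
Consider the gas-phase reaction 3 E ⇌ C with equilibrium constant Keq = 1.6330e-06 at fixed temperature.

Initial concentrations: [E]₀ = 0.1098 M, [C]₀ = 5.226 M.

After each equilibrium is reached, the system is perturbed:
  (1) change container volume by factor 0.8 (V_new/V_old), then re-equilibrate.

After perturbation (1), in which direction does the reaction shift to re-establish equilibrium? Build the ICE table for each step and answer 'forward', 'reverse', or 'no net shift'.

Direction: forward

Q₀ = 3948 vs Keq = 1.6330e-06 ⇒ Q>K, reverse
Step 1:
                   E          C
  I           0.1098      5.226
  C            15.66      -5.22
  E            15.77   0.006403
  solve Keq expr → x = -5.22; check Q = 1.6330e-06
Then change container volume by factor 0.8 (V_new/V_old).
Step 2:
                   E          C
  I            19.71   0.008003
  C         -0.01343   0.004476
  E             19.7    0.01248
  solve Keq expr → x = 0.004476; check Q = 1.6330e-06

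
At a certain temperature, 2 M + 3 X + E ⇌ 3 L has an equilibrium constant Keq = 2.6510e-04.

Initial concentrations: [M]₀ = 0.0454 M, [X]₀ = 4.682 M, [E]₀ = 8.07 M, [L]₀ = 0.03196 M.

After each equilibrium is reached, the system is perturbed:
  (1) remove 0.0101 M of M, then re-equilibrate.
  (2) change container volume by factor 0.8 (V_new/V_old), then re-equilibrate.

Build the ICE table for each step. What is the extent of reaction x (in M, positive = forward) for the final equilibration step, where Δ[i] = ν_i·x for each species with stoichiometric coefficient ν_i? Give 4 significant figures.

x = 0.002333 M

Q₀ = 1.9122e-05 vs Keq = 2.6510e-04 ⇒ Q<K, forward
Step 1:
                  M         X         E         L
  Initial    0.0454     4.682      8.07   0.03196
  Change   -0.01642  -0.02464 -0.008212   0.02464
  Equil     0.02898     4.657     8.062    0.0566
  solve Keq expr → x = 0.008212; check Q = 2.6510e-04
Then remove 0.0101 M of M.
Step 2:
                  M         X         E         L
  Initial   0.01888     4.657     8.062    0.0566
  Change   0.004748  0.007122  0.002374 -0.007122
  Equil     0.02362     4.664     8.064   0.04947
  solve Keq expr → x = -0.002374; check Q = 2.6510e-04
Then change container volume by factor 0.8 (V_new/V_old).
Step 3:
                  M         X         E         L
  Initial   0.02953     5.831     10.08   0.06184
  Change  -0.004666 -0.006999 -0.002333  0.006999
  Equil     0.02486     5.824     10.08   0.06884
  solve Keq expr → x = 0.002333; check Q = 2.6510e-04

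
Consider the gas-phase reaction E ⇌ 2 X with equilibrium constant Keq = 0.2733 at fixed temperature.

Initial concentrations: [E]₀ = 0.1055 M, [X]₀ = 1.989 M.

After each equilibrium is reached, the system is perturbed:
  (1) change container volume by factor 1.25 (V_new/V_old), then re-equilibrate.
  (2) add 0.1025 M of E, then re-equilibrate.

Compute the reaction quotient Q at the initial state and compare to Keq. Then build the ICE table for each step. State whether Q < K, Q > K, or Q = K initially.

Q₀ = 37.5; Q > K (proceeds reverse)

Q₀ = 37.5 vs Keq = 0.2733 ⇒ Q>K, reverse
Step 1:
                   E          X
  Initial     0.1055      1.989
  Change      0.7524     -1.505
  Equil       0.8579     0.4842
  solve Keq expr → x = -0.7524; check Q = 0.2733
Then change container volume by factor 1.25 (V_new/V_old).
Step 2:
                   E          X
  Initial     0.6863     0.3874
  Change    -0.01973    0.03945
  Equil       0.6666     0.4268
  solve Keq expr → x = 0.01973; check Q = 0.2733
Then add 0.1025 M of E.
Step 3:
                   E          X
  Initial     0.7691     0.4268
  Change    -0.01376    0.02752
  Equil       0.7553     0.4543
  solve Keq expr → x = 0.01376; check Q = 0.2733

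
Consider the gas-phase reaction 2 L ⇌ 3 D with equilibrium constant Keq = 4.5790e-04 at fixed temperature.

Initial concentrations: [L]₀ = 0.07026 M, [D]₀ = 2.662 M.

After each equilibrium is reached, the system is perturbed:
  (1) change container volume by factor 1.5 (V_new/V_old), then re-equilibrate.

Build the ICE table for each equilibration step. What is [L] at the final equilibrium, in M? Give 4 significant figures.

[L]_eq = 1.173 M

Q₀ = 3821 vs Keq = 4.5790e-04 ⇒ Q>K, reverse
Step 1:
                    L           D
  Initial     0.07026       2.662
  Change        1.699      -2.549
  Equil          1.77      0.1128
  solve Keq expr → x = -0.8497; check Q = 4.5790e-04
Then change container volume by factor 1.5 (V_new/V_old).
Step 2:
                    L           D
  Initial        1.18     0.07518
  Change    -0.007025     0.01054
  Equil         1.173     0.08572
  solve Keq expr → x = 0.003513; check Q = 4.5790e-04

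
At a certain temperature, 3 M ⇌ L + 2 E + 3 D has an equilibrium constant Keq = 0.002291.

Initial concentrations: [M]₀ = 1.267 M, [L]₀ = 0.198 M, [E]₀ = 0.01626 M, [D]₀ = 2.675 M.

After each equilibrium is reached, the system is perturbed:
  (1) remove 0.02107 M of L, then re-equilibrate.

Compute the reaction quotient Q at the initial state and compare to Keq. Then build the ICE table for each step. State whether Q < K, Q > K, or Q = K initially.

Q₀ = 4.9266e-04; Q < K (proceeds forward)

Q₀ = 4.9266e-04 vs Keq = 0.002291 ⇒ Q<K, forward
Step 1:
                    M           L           E           D
  Initial       1.267       0.198     0.01626       2.675
  Change     -0.02493     0.00831     0.01662     0.02493
  Equil         1.242      0.2063     0.03288         2.7
  solve Keq expr → x = 0.00831; check Q = 0.002291
Then remove 0.02107 M of L.
Step 2:
                    M           L           E           D
  Initial       1.242      0.1852     0.03288         2.7
  Change    -0.002398  7.9941e-04    0.001599    0.002398
  Equil          1.24       0.186     0.03448       2.702
  solve Keq expr → x = 7.9941e-04; check Q = 0.002291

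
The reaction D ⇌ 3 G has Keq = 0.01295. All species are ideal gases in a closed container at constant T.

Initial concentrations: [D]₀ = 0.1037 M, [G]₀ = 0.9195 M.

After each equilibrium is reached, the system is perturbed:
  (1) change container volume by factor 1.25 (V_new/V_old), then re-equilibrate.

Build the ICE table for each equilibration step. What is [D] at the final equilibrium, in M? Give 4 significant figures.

[D]_eq = 0.2771 M

Q₀ = 7.497 vs Keq = 0.01295 ⇒ Q>K, reverse
Step 1:
                  D         G
  init       0.1037    0.9195
  Δ          0.2511   -0.7533
  eq         0.3548    0.1662
  solve Keq expr → x = -0.2511; check Q = 0.01295
Then change container volume by factor 1.25 (V_new/V_old).
Step 2:
                  D         G
  init       0.2838     0.133
  Δ       -0.006703   0.02011
  eq         0.2771    0.1531
  solve Keq expr → x = 0.006703; check Q = 0.01295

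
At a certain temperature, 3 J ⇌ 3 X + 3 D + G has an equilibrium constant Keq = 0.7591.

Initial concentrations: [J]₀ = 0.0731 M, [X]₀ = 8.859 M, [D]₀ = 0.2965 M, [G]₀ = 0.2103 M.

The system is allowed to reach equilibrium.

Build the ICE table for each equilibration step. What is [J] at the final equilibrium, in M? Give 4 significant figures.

[J]_eq = 0.3061 M

Q₀ = 9757 vs Keq = 0.7591 ⇒ Q>K, reverse
Step 1:
                  J         X         D         G
  init       0.0731     8.859    0.2965    0.2103
  Δ           0.233    -0.233    -0.233  -0.07767
  eq         0.3061     8.626   0.06348    0.1326
  solve Keq expr → x = -0.07767; check Q = 0.7591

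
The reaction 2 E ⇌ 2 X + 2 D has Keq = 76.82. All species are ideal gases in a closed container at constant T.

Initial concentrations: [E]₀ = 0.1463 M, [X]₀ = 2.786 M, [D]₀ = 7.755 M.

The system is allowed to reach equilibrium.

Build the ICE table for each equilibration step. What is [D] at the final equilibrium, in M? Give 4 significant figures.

[D]_eq = 6.638 M

Q₀ = 2.1809e+04 vs Keq = 76.82 ⇒ Q>K, reverse
Step 1:
                  E         X         D
  I          0.1463     2.786     7.755
  C           1.117    -1.117    -1.117
  E           1.264     1.669     6.638
  solve Keq expr → x = -0.5587; check Q = 76.82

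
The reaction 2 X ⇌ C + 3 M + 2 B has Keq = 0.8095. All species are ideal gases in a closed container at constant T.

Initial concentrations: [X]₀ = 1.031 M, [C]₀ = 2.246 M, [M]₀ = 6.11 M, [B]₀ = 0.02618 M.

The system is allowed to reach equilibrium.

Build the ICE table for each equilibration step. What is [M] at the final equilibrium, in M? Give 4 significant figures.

[M]_eq = 6.131 M

Q₀ = 0.3303 vs Keq = 0.8095 ⇒ Q<K, forward
Step 1:
                  X         C         M         B
  Initial     1.031     2.246      6.11   0.02618
  Change   -0.01398  0.006989   0.02097   0.01398
  Equil       1.017     2.253     6.131   0.04016
  solve Keq expr → x = 0.006989; check Q = 0.8095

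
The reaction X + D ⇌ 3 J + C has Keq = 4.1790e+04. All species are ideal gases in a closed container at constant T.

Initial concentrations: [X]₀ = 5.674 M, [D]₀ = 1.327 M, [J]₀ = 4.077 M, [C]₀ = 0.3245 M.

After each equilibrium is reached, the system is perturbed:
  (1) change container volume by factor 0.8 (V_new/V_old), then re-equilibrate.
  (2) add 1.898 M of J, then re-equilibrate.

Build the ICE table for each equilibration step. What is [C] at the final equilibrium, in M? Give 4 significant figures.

Q₀ = 2.921 vs Keq = 4.1790e+04 ⇒ Q<K, forward
Step 1:
                  X         D         J         C
  init        5.674     1.327     4.077    0.3245
  Δ          -1.322    -1.322     3.967     1.322
  eq          4.352  0.004713     8.044     1.647
  solve Keq expr → x = 1.322; check Q = 4.1790e+04
Then change container volume by factor 0.8 (V_new/V_old).
Step 2:
                  X         D         J         C
  init         5.44  0.005891     10.05     2.058
  Δ        0.003267  0.003267 -0.009801 -0.003267
  eq          5.443  0.009158     10.05     2.055
  solve Keq expr → x = -0.003267; check Q = 4.1790e+04
Then add 1.898 M of J.
Step 3:
                  X         D         J         C
  init        5.443  0.009158     11.94     2.055
  Δ        0.006101  0.006101   -0.0183 -0.006101
  eq          5.449   0.01526     11.92     2.049
  solve Keq expr → x = -0.006101; check Q = 4.1790e+04

[C]_eq = 2.049 M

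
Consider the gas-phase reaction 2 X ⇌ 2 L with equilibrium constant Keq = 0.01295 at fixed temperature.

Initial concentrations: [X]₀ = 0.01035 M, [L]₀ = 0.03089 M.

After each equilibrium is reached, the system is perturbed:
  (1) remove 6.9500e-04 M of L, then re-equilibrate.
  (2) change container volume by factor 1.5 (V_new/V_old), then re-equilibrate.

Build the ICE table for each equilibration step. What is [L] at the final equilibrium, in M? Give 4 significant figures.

Q₀ = 8.907 vs Keq = 0.01295 ⇒ Q>K, reverse
Step 1:
                  X         L
  init      0.01035   0.03089
  Δ         0.02668  -0.02668
  eq        0.03703  0.004214
  solve Keq expr → x = -0.01334; check Q = 0.01295
Then remove 6.9500e-04 M of L.
Step 2:
                  X         L
  init      0.03703  0.003519
  Δ       -6.2399e-04 6.2399e-04
  eq         0.0364  0.004143
  solve Keq expr → x = 3.1200e-04; check Q = 0.01295
Then change container volume by factor 1.5 (V_new/V_old).
Step 3:
                  X         L
  init      0.02427  0.002762
  Δ               0         0
  eq        0.02427  0.002762
  solve Keq expr → x = 0; check Q = 0.01295

[L]_eq = 0.002762 M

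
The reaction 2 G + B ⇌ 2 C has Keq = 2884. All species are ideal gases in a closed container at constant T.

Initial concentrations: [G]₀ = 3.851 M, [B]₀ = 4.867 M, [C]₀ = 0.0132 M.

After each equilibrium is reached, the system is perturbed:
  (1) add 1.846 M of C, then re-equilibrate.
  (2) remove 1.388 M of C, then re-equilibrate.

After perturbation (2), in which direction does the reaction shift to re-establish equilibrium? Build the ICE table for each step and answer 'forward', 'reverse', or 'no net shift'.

Direction: forward

Q₀ = 2.4140e-06 vs Keq = 2884 ⇒ Q<K, forward
Step 1:
                  G         B         C
  Initial     3.851     4.867    0.0132
  Change      -3.81    -1.905      3.81
  Equil     0.04136     2.962     3.823
  solve Keq expr → x = 1.905; check Q = 2884
Then add 1.846 M of C.
Step 2:
                  G         B         C
  Initial   0.04136     2.962     5.669
  Change    0.01966  0.009829  -0.01966
  Equil     0.06102     2.972     5.649
  solve Keq expr → x = -0.009829; check Q = 2884
Then remove 1.388 M of C.
Step 3:
                  G         B         C
  Initial   0.06102     2.972     4.261
  Change   -0.01478 -0.007388   0.01478
  Equil     0.04624     2.965     4.276
  solve Keq expr → x = 0.007388; check Q = 2884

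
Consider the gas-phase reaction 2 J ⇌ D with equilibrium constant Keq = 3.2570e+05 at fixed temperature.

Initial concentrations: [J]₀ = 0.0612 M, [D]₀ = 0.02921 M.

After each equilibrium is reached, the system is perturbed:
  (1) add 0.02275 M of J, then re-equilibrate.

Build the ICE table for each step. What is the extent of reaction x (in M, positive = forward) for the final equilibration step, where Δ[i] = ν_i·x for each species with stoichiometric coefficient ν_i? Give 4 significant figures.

Q₀ = 7.799 vs Keq = 3.2570e+05 ⇒ Q<K, forward
Step 1:
                   J          D
  init        0.0612    0.02921
  Δ         -0.06077    0.03039
  eq      4.2776e-04     0.0596
  solve Keq expr → x = 0.03039; check Q = 3.2570e+05
Then add 0.02275 M of J.
Step 2:
                   J          D
  init       0.02318     0.0596
  Δ         -0.02271    0.01136
  eq      4.6674e-04    0.07095
  solve Keq expr → x = 0.01136; check Q = 3.2570e+05

x = 0.01136 M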